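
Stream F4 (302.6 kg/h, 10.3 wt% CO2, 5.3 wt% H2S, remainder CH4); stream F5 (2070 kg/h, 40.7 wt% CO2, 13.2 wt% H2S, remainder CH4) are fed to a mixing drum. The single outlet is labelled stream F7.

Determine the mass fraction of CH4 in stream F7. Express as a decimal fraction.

0.510

Total flow out = 302.6 + 2070 = 2372.6 kg/h.
CH4 in = 302.6×0.844 + 2070×0.461 = 1209.7 kg/h.
CH4 mass fraction in F7 = 1209.7/2372.6 = 0.510.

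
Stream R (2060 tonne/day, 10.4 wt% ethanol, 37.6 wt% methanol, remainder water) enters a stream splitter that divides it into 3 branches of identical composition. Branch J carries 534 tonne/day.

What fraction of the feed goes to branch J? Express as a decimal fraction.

0.259

Fraction to J = 534/2060 = 0.2592.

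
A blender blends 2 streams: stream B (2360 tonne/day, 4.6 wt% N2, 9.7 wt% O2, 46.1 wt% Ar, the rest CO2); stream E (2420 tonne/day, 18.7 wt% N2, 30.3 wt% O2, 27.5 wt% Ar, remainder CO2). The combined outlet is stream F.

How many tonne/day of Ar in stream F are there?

1753 tonne/day

Ar out = Ar in = 2360×0.461 + 2420×0.275 = 1753.5 tonne/day.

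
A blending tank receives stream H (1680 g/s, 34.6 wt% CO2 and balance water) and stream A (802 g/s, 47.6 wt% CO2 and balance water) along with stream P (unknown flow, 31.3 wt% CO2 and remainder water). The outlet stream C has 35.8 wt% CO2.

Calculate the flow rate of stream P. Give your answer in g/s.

Let P be the unknown flow. Total out = 2482 + P.
CO2 balance: 963.03 + 0.313·P = 0.358·(2482 + P)
(0.313 − 0.358)·P = 0.358×2482 − 963.03 = -74.476
P = -74.476 / -0.045 = 1655 g/s

1655 g/s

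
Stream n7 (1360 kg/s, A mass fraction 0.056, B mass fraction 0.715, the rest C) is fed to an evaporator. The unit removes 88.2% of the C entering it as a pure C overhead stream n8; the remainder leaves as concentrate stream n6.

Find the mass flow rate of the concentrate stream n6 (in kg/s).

C entering = 1360×0.229 = 311.44 kg/s; overhead removed = 0.882×311.44 = 274.69 kg/s.
Concentrate = 1360 − 274.69 = 1085.3 kg/s.

1085 kg/s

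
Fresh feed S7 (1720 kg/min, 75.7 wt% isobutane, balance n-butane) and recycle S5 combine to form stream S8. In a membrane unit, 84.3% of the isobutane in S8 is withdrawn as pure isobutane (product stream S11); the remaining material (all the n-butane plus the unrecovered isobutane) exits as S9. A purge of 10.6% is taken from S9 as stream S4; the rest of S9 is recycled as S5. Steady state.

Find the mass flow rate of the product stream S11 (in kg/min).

isobutane in S8: m_A = 1720×0.757 + (1−0.106)·(1−0.843)·m_A, so m_A = 1302/0.8596 = 1514.6 kg/min.
Product S11 = 0.843×1514.6 = 1276.8 kg/min.

1277 kg/min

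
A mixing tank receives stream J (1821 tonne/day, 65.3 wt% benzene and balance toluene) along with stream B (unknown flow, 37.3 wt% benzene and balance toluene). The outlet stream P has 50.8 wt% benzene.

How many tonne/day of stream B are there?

Let B be the unknown flow. Total out = 1821 + B.
benzene balance: 1189.1 + 0.373·B = 0.508·(1821 + B)
(0.373 − 0.508)·B = 0.508×1821 − 1189.1 = -264.05
B = -264.05 / -0.135 = 1955.9 tonne/day

1956 tonne/day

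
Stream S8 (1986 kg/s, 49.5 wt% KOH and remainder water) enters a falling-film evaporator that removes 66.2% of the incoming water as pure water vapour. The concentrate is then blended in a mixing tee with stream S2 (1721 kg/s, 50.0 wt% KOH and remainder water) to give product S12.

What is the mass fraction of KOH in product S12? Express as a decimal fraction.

0.6058

Vapour removed = 0.662×0.505×1986 = 663.94 kg/s; concentrate = 1322.1 kg/s.
KOH reaching the mixer = 983.07 (from concentrate) + 1721×0.500 = 1843.6 kg/s.
Product flow = 1322.1 + 1721 = 3043.1 kg/s; KOH fraction = 0.6058.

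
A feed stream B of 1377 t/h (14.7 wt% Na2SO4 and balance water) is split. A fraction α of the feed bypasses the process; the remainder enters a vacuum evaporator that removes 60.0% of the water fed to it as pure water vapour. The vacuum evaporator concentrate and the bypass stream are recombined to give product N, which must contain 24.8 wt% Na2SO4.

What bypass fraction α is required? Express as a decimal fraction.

0.204

All 1377×0.147 = 202.42 t/h of Na2SO4 reaches N, so N = 202.42/0.248 = 816.21 t/h and vapour = 560.79 t/h.
The evaporator receives (1−α)·1377 of feed at 0.853 water and removes 0.600 of that water:
0.600×0.853×(1−α)×1377 = 560.79
(1−α) = 560.79/704.75 = 0.7957;  α = 0.2043.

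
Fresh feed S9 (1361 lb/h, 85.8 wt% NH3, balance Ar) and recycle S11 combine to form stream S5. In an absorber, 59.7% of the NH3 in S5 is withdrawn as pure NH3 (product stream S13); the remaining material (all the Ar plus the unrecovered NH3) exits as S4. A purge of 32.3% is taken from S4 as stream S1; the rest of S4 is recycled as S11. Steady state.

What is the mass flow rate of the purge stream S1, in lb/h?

Ar enters only via S9 and leaves only via the purge: 1361×0.142 = 0.323×(Ar in S4), and the absorber passes all Ar, so Ar in S5 = Ar in S4 = 598.33 lb/h.
NH3 in S5: m_A = 1361×0.858 + (1−0.323)·(1−0.597)·m_A, so m_A = 1167.7/0.7272 = 1605.9 lb/h.
S4 = (1−0.597)×1605.9 + 598.33 = 1245.5 lb/h.
Purge S1 = 0.323×1245.5 = 402.3 lb/h.

402.3 lb/h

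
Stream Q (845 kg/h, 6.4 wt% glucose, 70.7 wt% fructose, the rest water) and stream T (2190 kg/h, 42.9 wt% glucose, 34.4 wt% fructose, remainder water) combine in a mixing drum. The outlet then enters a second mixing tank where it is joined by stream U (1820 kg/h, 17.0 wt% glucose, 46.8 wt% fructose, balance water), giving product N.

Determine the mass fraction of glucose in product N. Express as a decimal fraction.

Overall, product flow = 4855 kg/h.
glucose in = 845×0.064 + 2190×0.429 + 1820×0.170 = 1303 kg/h.
glucose fraction in N = 0.268.

0.268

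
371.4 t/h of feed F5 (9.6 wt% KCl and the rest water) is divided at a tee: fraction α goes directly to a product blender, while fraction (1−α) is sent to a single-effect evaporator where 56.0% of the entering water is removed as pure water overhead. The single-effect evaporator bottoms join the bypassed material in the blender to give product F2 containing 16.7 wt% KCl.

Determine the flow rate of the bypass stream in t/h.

All 371.4×0.096 = 35.654 t/h of KCl reaches F2, so F2 = 35.654/0.167 = 213.5 t/h and vapour = 157.9 t/h.
The evaporator receives (1−α)·371.4 of feed at 0.904 water and removes 0.560 of that water:
0.560×0.904×(1−α)×371.4 = 157.9
(1−α) = 157.9/188.02 = 0.8398;  α = 0.1602.
Bypass flow = 0.1602×371.4 = 59.491 t/h.

59.49 t/h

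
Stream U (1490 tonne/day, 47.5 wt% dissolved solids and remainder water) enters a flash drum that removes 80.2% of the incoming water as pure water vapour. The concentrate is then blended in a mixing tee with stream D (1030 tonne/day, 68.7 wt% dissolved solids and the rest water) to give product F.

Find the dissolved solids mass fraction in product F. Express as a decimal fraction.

0.748

Vapour removed = 0.802×0.525×1490 = 627.36 tonne/day; concentrate = 862.64 tonne/day.
dissolved solids reaching the mixer = 707.75 (from concentrate) + 1030×0.687 = 1415.4 tonne/day.
Product flow = 862.64 + 1030 = 1892.6 tonne/day; dissolved solids fraction = 0.748.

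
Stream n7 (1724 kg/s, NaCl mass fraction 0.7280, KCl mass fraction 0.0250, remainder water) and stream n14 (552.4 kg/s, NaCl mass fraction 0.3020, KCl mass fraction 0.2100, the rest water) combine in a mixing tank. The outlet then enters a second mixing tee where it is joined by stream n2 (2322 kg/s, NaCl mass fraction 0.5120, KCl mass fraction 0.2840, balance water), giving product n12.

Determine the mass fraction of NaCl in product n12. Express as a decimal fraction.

Overall, product flow = 4598.4 kg/s.
NaCl in = 1724×0.728 + 552.4×0.302 + 2322×0.512 = 2610.8 kg/s.
NaCl fraction in n12 = 0.5678.

0.5678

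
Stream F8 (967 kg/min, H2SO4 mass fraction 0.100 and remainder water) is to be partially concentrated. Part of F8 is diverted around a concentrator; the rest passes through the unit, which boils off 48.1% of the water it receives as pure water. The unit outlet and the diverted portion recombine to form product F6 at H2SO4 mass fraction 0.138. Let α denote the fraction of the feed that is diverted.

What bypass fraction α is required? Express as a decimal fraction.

All 967×0.100 = 96.7 kg/min of H2SO4 reaches F6, so F6 = 96.7/0.138 = 700.72 kg/min and vapour = 266.28 kg/min.
The evaporator receives (1−α)·967 of feed at 0.900 water and removes 0.481 of that water:
0.481×0.900×(1−α)×967 = 266.28
(1−α) = 266.28/418.61 = 0.6361;  α = 0.3639.

0.364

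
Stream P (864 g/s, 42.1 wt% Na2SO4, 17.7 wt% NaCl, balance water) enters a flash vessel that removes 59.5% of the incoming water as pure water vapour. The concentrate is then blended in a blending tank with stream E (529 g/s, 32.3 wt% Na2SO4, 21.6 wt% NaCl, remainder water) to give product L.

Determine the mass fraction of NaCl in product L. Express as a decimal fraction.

Vapour removed = 0.595×0.402×864 = 206.66 g/s; concentrate = 657.34 g/s.
NaCl reaching the mixer = 152.93 (from concentrate) + 529×0.216 = 267.19 g/s.
Product flow = 657.34 + 529 = 1186.3 g/s; NaCl fraction = 0.2252.

0.2252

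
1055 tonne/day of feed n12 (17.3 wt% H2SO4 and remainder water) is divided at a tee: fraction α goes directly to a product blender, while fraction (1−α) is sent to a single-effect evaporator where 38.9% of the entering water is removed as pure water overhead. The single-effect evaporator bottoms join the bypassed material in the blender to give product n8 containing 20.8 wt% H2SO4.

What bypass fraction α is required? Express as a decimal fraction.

All 1055×0.173 = 182.51 tonne/day of H2SO4 reaches n8, so n8 = 182.51/0.208 = 877.48 tonne/day and vapour = 177.52 tonne/day.
The evaporator receives (1−α)·1055 of feed at 0.827 water and removes 0.389 of that water:
0.389×0.827×(1−α)×1055 = 177.52
(1−α) = 177.52/339.4 = 0.5231;  α = 0.4769.

0.477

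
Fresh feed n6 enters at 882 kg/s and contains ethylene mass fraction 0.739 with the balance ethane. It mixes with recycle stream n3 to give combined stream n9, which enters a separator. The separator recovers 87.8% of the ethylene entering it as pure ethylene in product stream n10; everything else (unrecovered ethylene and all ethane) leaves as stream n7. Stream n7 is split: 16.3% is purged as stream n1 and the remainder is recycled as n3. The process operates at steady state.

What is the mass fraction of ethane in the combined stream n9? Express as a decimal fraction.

0.660

ethane enters only via n6 and leaves only via the purge: 882×0.261 = 0.163×(ethane in n7), and the separator passes all ethane, so ethane in n9 = ethane in n7 = 1412.3 kg/s.
ethylene in n9: m_A = 882×0.739 + (1−0.163)·(1−0.878)·m_A, so m_A = 651.8/0.8979 = 725.93 kg/s.
n9 = 725.93 + 1412.3 = 2138.2 kg/s.
ethane fraction in n9 = 1412.3/2138.2 = 0.660.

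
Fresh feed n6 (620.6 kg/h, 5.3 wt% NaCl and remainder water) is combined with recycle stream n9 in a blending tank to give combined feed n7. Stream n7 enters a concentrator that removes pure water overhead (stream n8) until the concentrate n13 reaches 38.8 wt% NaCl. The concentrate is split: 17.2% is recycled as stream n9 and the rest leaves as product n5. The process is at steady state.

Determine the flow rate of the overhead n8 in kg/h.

Overall NaCl balance (none leaves overhead): NaCl in fresh feed = NaCl in product, i.e. 620.6×0.053 = (1−0.172)·n13·0.388.
n13 = 32.892/(0.388×0.828) = 102.38 kg/h.
Recycle n9 = 0.172×102.38 = 17.61 kg/h.
Combined feed n7 = 620.6 + 17.61 = 638.21 kg/h.
Overhead n8 = n7 − n13 = 638.21 − 102.38 = 535.83 kg/h.

535.8 kg/h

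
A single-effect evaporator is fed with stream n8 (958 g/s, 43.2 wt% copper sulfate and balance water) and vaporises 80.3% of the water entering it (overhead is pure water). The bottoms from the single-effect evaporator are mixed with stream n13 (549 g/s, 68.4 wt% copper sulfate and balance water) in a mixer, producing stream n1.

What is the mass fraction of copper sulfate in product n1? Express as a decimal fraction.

Vapour removed = 0.803×0.568×958 = 436.95 g/s; concentrate = 521.05 g/s.
copper sulfate reaching the mixer = 413.86 (from concentrate) + 549×0.684 = 789.37 g/s.
Product flow = 521.05 + 549 = 1070.1 g/s; copper sulfate fraction = 0.738.

0.738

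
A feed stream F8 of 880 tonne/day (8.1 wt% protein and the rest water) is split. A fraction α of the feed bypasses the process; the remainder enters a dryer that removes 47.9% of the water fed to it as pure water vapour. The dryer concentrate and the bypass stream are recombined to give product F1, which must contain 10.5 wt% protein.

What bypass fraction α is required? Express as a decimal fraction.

0.481

All 880×0.081 = 71.28 tonne/day of protein reaches F1, so F1 = 71.28/0.105 = 678.86 tonne/day and vapour = 201.14 tonne/day.
The evaporator receives (1−α)·880 of feed at 0.919 water and removes 0.479 of that water:
0.479×0.919×(1−α)×880 = 201.14
(1−α) = 201.14/387.38 = 0.5192;  α = 0.4808.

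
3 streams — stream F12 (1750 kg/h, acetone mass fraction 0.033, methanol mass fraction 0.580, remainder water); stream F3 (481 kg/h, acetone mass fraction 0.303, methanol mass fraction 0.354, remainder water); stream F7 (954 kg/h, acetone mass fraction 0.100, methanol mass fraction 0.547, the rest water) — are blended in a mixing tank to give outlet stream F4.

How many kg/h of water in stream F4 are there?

water out = water in = 1750×0.387 + 481×0.343 + 954×0.353 = 1179 kg/h.

1179 kg/h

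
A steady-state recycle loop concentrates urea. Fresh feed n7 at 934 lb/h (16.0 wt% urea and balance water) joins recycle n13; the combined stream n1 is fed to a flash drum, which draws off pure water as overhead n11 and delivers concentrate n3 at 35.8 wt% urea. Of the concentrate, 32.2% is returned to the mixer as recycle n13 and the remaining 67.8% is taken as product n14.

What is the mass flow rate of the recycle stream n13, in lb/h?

198.2 lb/h

Overall urea balance (none leaves overhead): urea in fresh feed = urea in product, i.e. 934×0.160 = (1−0.322)·n3·0.358.
n3 = 149.44/(0.358×0.678) = 615.68 lb/h.
Recycle n13 = 0.322×615.68 = 198.25 lb/h.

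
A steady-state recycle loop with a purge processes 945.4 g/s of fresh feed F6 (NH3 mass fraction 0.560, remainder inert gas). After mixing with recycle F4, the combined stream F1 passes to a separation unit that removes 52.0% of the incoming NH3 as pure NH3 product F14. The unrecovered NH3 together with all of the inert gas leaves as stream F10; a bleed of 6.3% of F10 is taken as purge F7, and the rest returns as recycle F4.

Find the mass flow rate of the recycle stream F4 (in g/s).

inert gas enters only via F6 and leaves only via the purge: 945.4×0.440 = 0.063×(inert gas in F10), and the separation unit passes all inert gas, so inert gas in F1 = inert gas in F10 = 6602.8 g/s.
NH3 in F1: m_A = 945.4×0.560 + (1−0.063)·(1−0.520)·m_A, so m_A = 529.42/0.5502 = 962.17 g/s.
F10 = (1−0.520)×962.17 + 6602.8 = 7064.6 g/s.
Recycle F4 = (1−0.063)×7064.6 = 6619.6 g/s.

6620 g/s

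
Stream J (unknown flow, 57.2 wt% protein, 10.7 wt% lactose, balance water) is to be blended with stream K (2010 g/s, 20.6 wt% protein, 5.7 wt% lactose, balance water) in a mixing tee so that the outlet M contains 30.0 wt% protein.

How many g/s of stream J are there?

694.6 g/s

Let J be the unknown flow. Total out = 2010 + J.
protein balance: 414.06 + 0.572·J = 0.300·(2010 + J)
(0.572 − 0.300)·J = 0.300×2010 − 414.06 = 188.94
J = 188.94 / 0.272 = 694.63 g/s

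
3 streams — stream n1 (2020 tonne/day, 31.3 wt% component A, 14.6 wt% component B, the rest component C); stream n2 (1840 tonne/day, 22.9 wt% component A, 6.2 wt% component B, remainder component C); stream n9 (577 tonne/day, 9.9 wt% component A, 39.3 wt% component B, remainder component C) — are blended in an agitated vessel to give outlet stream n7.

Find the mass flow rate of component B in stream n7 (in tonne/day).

component B out = component B in = 2020×0.146 + 1840×0.062 + 577×0.393 = 635.76 tonne/day.

635.8 tonne/day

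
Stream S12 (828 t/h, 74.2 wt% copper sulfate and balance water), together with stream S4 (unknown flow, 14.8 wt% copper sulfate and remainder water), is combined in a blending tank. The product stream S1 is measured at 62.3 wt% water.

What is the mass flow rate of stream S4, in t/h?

Let S4 be the unknown flow. Total out = 828 + S4.
water balance: 213.62 + 0.852·S4 = 0.623·(828 + S4)
(0.852 − 0.623)·S4 = 0.623×828 − 213.62 = 302.22
S4 = 302.22 / 0.229 = 1319.7 t/h

1320 t/h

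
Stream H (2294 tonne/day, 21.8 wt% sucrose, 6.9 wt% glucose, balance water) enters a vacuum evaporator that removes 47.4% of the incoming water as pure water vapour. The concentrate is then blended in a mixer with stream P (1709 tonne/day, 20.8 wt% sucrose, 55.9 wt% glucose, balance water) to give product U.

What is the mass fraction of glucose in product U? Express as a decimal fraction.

0.345

Vapour removed = 0.474×0.713×2294 = 775.28 tonne/day; concentrate = 1518.7 tonne/day.
glucose reaching the mixer = 158.29 (from concentrate) + 1709×0.559 = 1113.6 tonne/day.
Product flow = 1518.7 + 1709 = 3227.7 tonne/day; glucose fraction = 0.345.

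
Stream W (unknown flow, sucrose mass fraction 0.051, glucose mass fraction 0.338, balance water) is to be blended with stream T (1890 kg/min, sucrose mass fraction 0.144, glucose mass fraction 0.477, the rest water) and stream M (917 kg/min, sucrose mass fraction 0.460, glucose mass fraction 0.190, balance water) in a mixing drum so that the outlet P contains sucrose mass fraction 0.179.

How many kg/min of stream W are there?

1496 kg/min

Let W be the unknown flow. Total out = 2807 + W.
sucrose balance: 693.98 + 0.051·W = 0.179·(2807 + W)
(0.051 − 0.179)·W = 0.179×2807 − 693.98 = -191.53
W = -191.53 / -0.128 = 1496.3 kg/min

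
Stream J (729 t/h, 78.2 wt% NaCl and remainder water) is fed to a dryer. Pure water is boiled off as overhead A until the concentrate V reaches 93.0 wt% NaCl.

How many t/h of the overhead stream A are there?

NaCl is conserved: 729×0.782 = 570.08 t/h all reports to the concentrate.
Concentrate = 570.08/(target fraction) = 612.99 t/h.
Overhead = 729 − 612.99 = 116.01 t/h.

116 t/h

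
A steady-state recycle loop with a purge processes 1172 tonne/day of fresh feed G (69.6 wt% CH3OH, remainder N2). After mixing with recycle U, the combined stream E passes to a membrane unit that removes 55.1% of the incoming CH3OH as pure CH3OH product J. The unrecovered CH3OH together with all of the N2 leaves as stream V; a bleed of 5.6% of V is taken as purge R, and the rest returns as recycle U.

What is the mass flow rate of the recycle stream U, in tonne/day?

6606 tonne/day

N2 enters only via G and leaves only via the purge: 1172×0.304 = 0.056×(N2 in V), and the membrane unit passes all N2, so N2 in E = N2 in V = 6362.3 tonne/day.
CH3OH in E: m_A = 1172×0.696 + (1−0.056)·(1−0.551)·m_A, so m_A = 815.71/0.5761 = 1415.8 tonne/day.
V = (1−0.551)×1415.8 + 6362.3 = 6998 tonne/day.
Recycle U = (1−0.056)×6998 = 6606.1 tonne/day.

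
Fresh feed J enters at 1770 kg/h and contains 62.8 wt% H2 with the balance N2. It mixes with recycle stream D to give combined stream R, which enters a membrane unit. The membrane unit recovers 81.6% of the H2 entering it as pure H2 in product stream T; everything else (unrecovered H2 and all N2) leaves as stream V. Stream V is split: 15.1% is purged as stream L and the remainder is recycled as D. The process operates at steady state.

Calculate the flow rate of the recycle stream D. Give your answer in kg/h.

N2 enters only via J and leaves only via the purge: 1770×0.372 = 0.151×(N2 in V), and the membrane unit passes all N2, so N2 in R = N2 in V = 4360.5 kg/h.
H2 in R: m_A = 1770×0.628 + (1−0.151)·(1−0.816)·m_A, so m_A = 1111.6/0.8438 = 1317.4 kg/h.
V = (1−0.816)×1317.4 + 4360.5 = 4602.9 kg/h.
Recycle D = (1−0.151)×4602.9 = 3907.9 kg/h.

3908 kg/h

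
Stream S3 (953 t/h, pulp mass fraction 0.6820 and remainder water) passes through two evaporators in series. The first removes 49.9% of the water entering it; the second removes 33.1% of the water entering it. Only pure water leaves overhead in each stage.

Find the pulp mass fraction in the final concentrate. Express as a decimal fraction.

water in feed = 953×0.318 = 303.05 t/h.
After stage 1: water left = (1−0.499)×303.05 = 151.83; stream total = 801.78 t/h.
After stage 2: water left = (1−0.331)×151.83 = 101.57; final concentrate = 751.52 t/h.
pulp fraction = 649.95/751.52 = 0.8648.

0.8648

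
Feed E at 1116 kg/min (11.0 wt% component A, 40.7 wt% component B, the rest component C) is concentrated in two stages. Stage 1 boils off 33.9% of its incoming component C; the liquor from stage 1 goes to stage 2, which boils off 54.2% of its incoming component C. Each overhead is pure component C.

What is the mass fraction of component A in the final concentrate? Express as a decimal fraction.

component C in feed = 1116×0.483 = 539.03 kg/min.
After stage 1: component C left = (1−0.339)×539.03 = 356.3; stream total = 933.27 kg/min.
After stage 2: component C left = (1−0.542)×356.3 = 163.18; final concentrate = 740.16 kg/min.
component A fraction = 122.76/740.16 = 0.166.

0.166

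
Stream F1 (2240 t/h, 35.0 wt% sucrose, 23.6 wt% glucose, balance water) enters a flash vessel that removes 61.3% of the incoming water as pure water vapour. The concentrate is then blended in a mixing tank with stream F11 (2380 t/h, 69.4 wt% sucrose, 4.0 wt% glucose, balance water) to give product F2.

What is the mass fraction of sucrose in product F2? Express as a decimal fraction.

0.601

Vapour removed = 0.613×0.414×2240 = 568.47 t/h; concentrate = 1671.5 t/h.
sucrose reaching the mixer = 784 (from concentrate) + 2380×0.694 = 2435.7 t/h.
Product flow = 1671.5 + 2380 = 4051.5 t/h; sucrose fraction = 0.601.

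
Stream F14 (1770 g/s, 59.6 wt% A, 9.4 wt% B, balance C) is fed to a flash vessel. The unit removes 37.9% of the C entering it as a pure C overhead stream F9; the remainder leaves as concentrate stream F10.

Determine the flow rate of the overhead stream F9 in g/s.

C entering = 1770×0.310 = 548.7 g/s; overhead removed = 0.379×548.7 = 207.96 g/s.

208 g/s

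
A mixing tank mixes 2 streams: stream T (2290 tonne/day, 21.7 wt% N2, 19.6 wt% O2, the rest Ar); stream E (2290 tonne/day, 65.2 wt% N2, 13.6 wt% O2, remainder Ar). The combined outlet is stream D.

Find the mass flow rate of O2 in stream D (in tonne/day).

O2 out = O2 in = 2290×0.196 + 2290×0.136 = 760.28 tonne/day.

760.3 tonne/day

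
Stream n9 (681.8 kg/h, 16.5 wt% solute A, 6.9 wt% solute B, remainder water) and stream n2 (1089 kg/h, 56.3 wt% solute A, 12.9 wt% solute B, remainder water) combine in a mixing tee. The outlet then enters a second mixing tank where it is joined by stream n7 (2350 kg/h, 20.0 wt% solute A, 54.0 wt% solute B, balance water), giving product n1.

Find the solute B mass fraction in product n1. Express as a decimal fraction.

0.353

Overall, product flow = 4120.8 kg/h.
solute B in = 681.8×0.069 + 1089×0.129 + 2350×0.540 = 1456.5 kg/h.
solute B fraction in n1 = 0.353.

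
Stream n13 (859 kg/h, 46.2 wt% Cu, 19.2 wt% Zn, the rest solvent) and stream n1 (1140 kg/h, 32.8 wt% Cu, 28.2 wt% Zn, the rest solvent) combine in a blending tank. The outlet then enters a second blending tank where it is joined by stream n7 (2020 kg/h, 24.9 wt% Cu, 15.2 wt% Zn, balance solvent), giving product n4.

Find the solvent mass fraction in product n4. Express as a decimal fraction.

0.486

Overall, product flow = 4019 kg/h.
solvent in = 859×0.346 + 1140×0.390 + 2020×0.599 = 1951.8 kg/h.
solvent fraction in n4 = 0.486.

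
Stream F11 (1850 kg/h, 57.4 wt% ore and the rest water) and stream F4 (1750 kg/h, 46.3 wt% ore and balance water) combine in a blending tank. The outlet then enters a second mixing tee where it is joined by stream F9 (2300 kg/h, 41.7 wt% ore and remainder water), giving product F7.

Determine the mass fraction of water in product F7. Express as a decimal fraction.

Overall, product flow = 5900 kg/h.
water in = 1850×0.426 + 1750×0.537 + 2300×0.583 = 3068.8 kg/h.
water fraction in F7 = 0.5201.

0.5201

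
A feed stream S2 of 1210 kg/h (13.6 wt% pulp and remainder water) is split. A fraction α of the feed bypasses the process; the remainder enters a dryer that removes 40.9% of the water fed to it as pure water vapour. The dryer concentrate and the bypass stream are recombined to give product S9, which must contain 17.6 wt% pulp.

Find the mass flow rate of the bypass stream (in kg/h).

431.8 kg/h

All 1210×0.136 = 164.56 kg/h of pulp reaches S9, so S9 = 164.56/0.176 = 935 kg/h and vapour = 275 kg/h.
The evaporator receives (1−α)·1210 of feed at 0.864 water and removes 0.409 of that water:
0.409×0.864×(1−α)×1210 = 275
(1−α) = 275/427.58 = 0.6431;  α = 0.3569.
Bypass flow = 0.3569×1210 = 431.79 kg/h.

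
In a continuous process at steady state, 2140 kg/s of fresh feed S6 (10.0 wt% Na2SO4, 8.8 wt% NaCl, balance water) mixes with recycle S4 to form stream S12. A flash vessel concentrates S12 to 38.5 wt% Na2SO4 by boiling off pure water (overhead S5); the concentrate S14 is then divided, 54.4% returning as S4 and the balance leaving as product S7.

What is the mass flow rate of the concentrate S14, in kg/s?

Overall Na2SO4 balance (none leaves overhead): Na2SO4 in fresh feed = Na2SO4 in product, i.e. 2140×0.100 = (1−0.544)·S14·0.385.
S14 = 214/(0.385×0.456) = 1219 kg/s.

1219 kg/s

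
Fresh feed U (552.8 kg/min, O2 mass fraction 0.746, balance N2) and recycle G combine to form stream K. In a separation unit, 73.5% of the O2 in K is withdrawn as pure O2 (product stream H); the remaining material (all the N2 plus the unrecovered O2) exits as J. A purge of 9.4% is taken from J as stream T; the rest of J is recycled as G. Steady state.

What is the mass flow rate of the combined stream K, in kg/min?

2036 kg/min

N2 enters only via U and leaves only via the purge: 552.8×0.254 = 0.094×(N2 in J), and the separation unit passes all N2, so N2 in K = N2 in J = 1493.7 kg/min.
O2 in K: m_A = 552.8×0.746 + (1−0.094)·(1−0.735)·m_A, so m_A = 412.39/0.7599 = 542.68 kg/min.
K = 542.68 + 1493.7 = 2036.4 kg/min.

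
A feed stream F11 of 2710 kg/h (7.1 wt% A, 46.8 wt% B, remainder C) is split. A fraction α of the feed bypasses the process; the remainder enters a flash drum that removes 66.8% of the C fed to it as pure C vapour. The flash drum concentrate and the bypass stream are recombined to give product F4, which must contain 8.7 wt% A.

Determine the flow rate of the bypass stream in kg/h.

All 2710×0.071 = 192.41 kg/h of A reaches F4, so F4 = 192.41/0.087 = 2211.6 kg/h and vapour = 498.39 kg/h.
The evaporator receives (1−α)·2710 of feed at 0.461 C and removes 0.668 of that C:
0.668×0.461×(1−α)×2710 = 498.39
(1−α) = 498.39/834.54 = 0.5972;  α = 0.4028.
Bypass flow = 0.4028×2710 = 1091.6 kg/h.

1092 kg/h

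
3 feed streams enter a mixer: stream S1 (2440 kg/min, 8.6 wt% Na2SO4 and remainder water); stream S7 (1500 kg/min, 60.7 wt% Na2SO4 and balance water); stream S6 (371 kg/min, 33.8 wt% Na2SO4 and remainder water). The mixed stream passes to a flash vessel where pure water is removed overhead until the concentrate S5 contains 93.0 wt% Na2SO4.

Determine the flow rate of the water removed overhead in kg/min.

2971 kg/min

Na2SO4 entering = 2440×0.086 + 1500×0.607 + 371×0.338 = 1245.7 kg/min.
All Na2SO4 reports to S5, so S5 = 1245.7/0.930 = 1339.5 kg/min.
Total feed = 4311 kg/min; overhead = 4311 − 1339.5 = 2971.5 kg/min.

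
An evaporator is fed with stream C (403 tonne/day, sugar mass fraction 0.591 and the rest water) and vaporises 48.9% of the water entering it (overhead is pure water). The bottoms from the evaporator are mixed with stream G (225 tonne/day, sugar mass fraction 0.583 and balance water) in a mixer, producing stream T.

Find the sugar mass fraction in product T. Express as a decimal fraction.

0.675

Vapour removed = 0.489×0.409×403 = 80.6 tonne/day; concentrate = 322.4 tonne/day.
sugar reaching the mixer = 238.17 (from concentrate) + 225×0.583 = 369.35 tonne/day.
Product flow = 322.4 + 225 = 547.4 tonne/day; sugar fraction = 0.675.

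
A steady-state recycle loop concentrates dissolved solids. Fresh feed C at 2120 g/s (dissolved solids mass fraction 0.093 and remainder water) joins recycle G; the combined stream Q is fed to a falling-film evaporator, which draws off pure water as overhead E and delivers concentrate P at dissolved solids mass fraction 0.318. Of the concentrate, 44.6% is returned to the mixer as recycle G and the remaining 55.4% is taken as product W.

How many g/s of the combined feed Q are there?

Overall dissolved solids balance (none leaves overhead): dissolved solids in fresh feed = dissolved solids in product, i.e. 2120×0.093 = (1−0.446)·P·0.318.
P = 197.16/(0.318×0.554) = 1119.1 g/s.
Recycle G = 0.446×1119.1 = 499.13 g/s.
Combined feed Q = 2120 + 499.13 = 2619.1 g/s.

2619 g/s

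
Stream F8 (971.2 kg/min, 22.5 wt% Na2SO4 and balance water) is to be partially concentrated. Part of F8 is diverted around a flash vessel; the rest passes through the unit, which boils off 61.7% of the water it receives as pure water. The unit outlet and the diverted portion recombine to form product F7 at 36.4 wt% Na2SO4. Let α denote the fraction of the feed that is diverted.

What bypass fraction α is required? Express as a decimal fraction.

All 971.2×0.225 = 218.52 kg/min of Na2SO4 reaches F7, so F7 = 218.52/0.364 = 600.33 kg/min and vapour = 370.87 kg/min.
The evaporator receives (1−α)·971.2 of feed at 0.775 water and removes 0.617 of that water:
0.617×0.775×(1−α)×971.2 = 370.87
(1−α) = 370.87/464.4 = 0.7986;  α = 0.2014.

0.201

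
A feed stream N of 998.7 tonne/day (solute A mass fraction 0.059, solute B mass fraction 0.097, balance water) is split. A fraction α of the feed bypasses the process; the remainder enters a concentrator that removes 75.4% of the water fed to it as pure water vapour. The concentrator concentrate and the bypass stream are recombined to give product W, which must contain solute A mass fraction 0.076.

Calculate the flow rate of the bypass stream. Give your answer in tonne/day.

647.7 tonne/day

All 998.7×0.059 = 58.923 tonne/day of solute A reaches W, so W = 58.923/0.076 = 775.31 tonne/day and vapour = 223.39 tonne/day.
The evaporator receives (1−α)·998.7 of feed at 0.844 water and removes 0.754 of that water:
0.754×0.844×(1−α)×998.7 = 223.39
(1−α) = 223.39/635.55 = 0.3515;  α = 0.6485.
Bypass flow = 0.6485×998.7 = 647.66 tonne/day.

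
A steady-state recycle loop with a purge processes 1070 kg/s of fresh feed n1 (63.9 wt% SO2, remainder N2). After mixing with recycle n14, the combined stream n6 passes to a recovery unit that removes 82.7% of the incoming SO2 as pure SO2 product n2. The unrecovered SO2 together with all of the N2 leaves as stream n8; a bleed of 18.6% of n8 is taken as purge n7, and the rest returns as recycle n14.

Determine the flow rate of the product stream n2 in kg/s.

SO2 in n6: m_A = 1070×0.639 + (1−0.186)·(1−0.827)·m_A, so m_A = 683.73/0.8592 = 795.8 kg/s.
Product n2 = 0.827×795.8 = 658.12 kg/s.

658.1 kg/s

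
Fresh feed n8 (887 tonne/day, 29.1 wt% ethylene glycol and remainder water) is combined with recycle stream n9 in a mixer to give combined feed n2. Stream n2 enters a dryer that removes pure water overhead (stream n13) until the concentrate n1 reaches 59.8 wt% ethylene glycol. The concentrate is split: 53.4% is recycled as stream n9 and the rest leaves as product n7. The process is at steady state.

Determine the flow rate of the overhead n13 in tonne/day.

455.4 tonne/day

Overall ethylene glycol balance (none leaves overhead): ethylene glycol in fresh feed = ethylene glycol in product, i.e. 887×0.291 = (1−0.534)·n1·0.598.
n1 = 258.12/(0.598×0.466) = 926.25 tonne/day.
Recycle n9 = 0.534×926.25 = 494.62 tonne/day.
Combined feed n2 = 887 + 494.62 = 1381.6 tonne/day.
Overhead n13 = n2 − n1 = 1381.6 − 926.25 = 455.37 tonne/day.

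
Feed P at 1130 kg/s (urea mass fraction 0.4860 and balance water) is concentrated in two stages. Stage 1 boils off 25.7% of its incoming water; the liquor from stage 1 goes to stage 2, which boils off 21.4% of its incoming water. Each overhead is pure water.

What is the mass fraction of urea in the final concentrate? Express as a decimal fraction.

0.6182

water in feed = 1130×0.514 = 580.82 kg/s.
After stage 1: water left = (1−0.257)×580.82 = 431.55; stream total = 980.73 kg/s.
After stage 2: water left = (1−0.214)×431.55 = 339.2; final concentrate = 888.38 kg/s.
urea fraction = 549.18/888.38 = 0.6182.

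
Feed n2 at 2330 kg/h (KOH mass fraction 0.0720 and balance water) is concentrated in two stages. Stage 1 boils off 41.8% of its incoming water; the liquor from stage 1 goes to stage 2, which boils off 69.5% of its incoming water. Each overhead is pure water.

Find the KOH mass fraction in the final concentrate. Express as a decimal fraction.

0.3041

water in feed = 2330×0.928 = 2162.2 kg/h.
After stage 1: water left = (1−0.418)×2162.2 = 1258.4; stream total = 1426.2 kg/h.
After stage 2: water left = (1−0.695)×1258.4 = 383.82; final concentrate = 551.58 kg/h.
KOH fraction = 167.76/551.58 = 0.3041.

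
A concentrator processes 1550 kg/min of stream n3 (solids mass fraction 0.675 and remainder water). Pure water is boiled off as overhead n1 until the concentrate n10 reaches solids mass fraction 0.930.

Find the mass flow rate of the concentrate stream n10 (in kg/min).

1125 kg/min

solids is conserved: 1550×0.675 = 1046.2 kg/min all reports to the concentrate.
Concentrate = 1046.2/(target fraction) = 1125 kg/min.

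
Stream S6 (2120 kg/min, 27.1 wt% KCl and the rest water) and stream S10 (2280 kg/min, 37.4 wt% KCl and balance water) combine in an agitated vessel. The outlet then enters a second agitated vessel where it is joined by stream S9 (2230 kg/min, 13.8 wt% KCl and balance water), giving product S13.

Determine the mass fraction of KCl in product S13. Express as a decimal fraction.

0.2617

Overall, product flow = 6630 kg/min.
KCl in = 2120×0.271 + 2280×0.374 + 2230×0.138 = 1735 kg/min.
KCl fraction in S13 = 0.2617.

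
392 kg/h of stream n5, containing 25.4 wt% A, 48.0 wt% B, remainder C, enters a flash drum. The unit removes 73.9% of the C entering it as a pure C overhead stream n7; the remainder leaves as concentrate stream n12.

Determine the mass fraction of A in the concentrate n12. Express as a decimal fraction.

A is not removed: 392×0.254 = 99.568 kg/h of A enters n12.
C entering = 392×0.266 = 104.27 kg/h; overhead removed = 0.739×104.27 = 77.057 kg/h.
Concentrate = 392 − 77.057 = 314.94 kg/h.
Mass fraction = 99.568/314.94 = 0.316.

0.316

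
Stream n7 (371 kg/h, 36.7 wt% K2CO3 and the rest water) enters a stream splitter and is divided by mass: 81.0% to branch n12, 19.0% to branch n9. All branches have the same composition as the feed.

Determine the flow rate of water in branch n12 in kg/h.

Branch n12 total = 0.810×371 = 300.51 kg/h.
water in n12 = 0.633×300.51 = 190.22 kg/h.

190.2 kg/h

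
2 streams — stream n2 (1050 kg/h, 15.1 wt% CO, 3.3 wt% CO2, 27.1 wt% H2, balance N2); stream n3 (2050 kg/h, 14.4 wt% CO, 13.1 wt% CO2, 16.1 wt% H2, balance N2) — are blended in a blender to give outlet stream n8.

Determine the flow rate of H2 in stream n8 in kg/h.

H2 out = H2 in = 1050×0.271 + 2050×0.161 = 614.6 kg/h.

614.6 kg/h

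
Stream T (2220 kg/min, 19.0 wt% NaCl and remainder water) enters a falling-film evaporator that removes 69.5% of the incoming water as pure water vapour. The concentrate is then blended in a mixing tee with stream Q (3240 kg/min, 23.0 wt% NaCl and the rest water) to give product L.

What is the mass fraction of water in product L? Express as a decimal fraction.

Vapour removed = 0.695×0.810×2220 = 1249.7 kg/min; concentrate = 970.25 kg/min.
water reaching the mixer = 548.45 (from concentrate) + 3240×0.770 = 3043.3 kg/min.
Product flow = 970.25 + 3240 = 4210.3 kg/min; water fraction = 0.7228.

0.7228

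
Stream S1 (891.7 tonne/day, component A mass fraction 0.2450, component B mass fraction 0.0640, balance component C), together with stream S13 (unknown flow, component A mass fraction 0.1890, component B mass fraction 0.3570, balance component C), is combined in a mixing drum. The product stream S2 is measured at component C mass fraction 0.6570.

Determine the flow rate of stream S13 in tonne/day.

149.3 tonne/day

Let S13 be the unknown flow. Total out = 891.7 + S13.
component C balance: 616.16 + 0.454·S13 = 0.657·(891.7 + S13)
(0.454 − 0.657)·S13 = 0.657×891.7 − 616.16 = -30.318
S13 = -30.318 / -0.203 = 149.35 tonne/day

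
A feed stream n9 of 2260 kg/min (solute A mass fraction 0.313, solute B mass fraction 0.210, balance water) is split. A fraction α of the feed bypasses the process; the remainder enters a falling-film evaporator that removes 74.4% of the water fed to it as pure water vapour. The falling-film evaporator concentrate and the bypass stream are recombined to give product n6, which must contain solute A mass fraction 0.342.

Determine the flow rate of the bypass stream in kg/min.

All 2260×0.313 = 707.38 kg/min of solute A reaches n6, so n6 = 707.38/0.342 = 2068.4 kg/min and vapour = 191.64 kg/min.
The evaporator receives (1−α)·2260 of feed at 0.477 water and removes 0.744 of that water:
0.744×0.477×(1−α)×2260 = 191.64
(1−α) = 191.64/802.05 = 0.2389;  α = 0.7611.
Bypass flow = 0.7611×2260 = 1720 kg/min.

1720 kg/min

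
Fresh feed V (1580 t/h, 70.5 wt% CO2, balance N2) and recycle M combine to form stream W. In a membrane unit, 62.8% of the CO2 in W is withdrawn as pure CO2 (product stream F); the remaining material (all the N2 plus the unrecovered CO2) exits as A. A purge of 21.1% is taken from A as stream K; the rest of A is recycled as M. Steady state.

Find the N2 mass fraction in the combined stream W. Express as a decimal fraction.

N2 enters only via V and leaves only via the purge: 1580×0.295 = 0.211×(N2 in A), and the membrane unit passes all N2, so N2 in W = N2 in A = 2209 t/h.
CO2 in W: m_A = 1580×0.705 + (1−0.211)·(1−0.628)·m_A, so m_A = 1113.9/0.7065 = 1576.7 t/h.
W = 1576.7 + 2209 = 3785.7 t/h.
N2 fraction in W = 2209/3785.7 = 0.584.

0.584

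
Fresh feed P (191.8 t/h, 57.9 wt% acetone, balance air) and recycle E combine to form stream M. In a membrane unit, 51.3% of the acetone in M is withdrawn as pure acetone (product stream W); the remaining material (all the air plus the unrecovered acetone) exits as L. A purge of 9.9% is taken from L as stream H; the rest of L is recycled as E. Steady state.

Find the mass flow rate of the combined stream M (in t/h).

1014 t/h

air enters only via P and leaves only via the purge: 191.8×0.421 = 0.099×(air in L), and the membrane unit passes all air, so air in M = air in L = 815.63 t/h.
acetone in M: m_A = 191.8×0.579 + (1−0.099)·(1−0.513)·m_A, so m_A = 111.05/0.5612 = 197.88 t/h.
M = 197.88 + 815.63 = 1013.5 t/h.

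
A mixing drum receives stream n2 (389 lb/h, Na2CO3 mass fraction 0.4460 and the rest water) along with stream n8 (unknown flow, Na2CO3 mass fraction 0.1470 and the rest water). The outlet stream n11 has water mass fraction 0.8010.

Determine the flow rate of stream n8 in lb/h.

Let n8 be the unknown flow. Total out = 389 + n8.
water balance: 215.51 + 0.853·n8 = 0.801·(389 + n8)
(0.853 − 0.801)·n8 = 0.801×389 − 215.51 = 96.083
n8 = 96.083 / 0.052 = 1847.8 lb/h

1848 lb/h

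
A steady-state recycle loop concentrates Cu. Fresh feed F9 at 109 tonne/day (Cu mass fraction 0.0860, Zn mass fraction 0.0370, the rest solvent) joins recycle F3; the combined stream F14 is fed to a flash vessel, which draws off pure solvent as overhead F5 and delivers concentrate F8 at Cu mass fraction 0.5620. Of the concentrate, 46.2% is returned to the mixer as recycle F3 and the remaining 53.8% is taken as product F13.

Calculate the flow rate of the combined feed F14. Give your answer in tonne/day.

123.3 tonne/day

Overall Cu balance (none leaves overhead): Cu in fresh feed = Cu in product, i.e. 109×0.086 = (1−0.462)·F8·0.562.
F8 = 9.374/(0.562×0.538) = 31.003 tonne/day.
Recycle F3 = 0.462×31.003 = 14.323 tonne/day.
Combined feed F14 = 109 + 14.323 = 123.32 tonne/day.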